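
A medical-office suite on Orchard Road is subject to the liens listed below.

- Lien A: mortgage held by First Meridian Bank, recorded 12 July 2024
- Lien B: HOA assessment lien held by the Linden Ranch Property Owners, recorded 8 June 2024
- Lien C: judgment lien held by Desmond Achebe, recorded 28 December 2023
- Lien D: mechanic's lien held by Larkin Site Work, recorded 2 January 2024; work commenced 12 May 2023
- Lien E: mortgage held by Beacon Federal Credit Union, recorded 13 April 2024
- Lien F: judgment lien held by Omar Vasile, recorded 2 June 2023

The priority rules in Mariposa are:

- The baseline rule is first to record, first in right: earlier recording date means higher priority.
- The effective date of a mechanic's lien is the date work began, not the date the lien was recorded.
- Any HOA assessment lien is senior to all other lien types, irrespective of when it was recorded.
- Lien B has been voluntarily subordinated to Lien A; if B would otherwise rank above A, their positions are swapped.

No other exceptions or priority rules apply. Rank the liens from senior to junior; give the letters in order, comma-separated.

A, D, F, C, E, B

Effective dates after the stated exceptions: D relates back to 12 May 2023 (work commenced).
B is an HOA assessment lien, so it outranks all other liens regardless of date.
Remaining liens by effective date: D (12 May 2023), F (2 June 2023), C (28 December 2023), E (13 April 2024), A (12 July 2024).
Because B would otherwise rank above A, the subordination swaps them.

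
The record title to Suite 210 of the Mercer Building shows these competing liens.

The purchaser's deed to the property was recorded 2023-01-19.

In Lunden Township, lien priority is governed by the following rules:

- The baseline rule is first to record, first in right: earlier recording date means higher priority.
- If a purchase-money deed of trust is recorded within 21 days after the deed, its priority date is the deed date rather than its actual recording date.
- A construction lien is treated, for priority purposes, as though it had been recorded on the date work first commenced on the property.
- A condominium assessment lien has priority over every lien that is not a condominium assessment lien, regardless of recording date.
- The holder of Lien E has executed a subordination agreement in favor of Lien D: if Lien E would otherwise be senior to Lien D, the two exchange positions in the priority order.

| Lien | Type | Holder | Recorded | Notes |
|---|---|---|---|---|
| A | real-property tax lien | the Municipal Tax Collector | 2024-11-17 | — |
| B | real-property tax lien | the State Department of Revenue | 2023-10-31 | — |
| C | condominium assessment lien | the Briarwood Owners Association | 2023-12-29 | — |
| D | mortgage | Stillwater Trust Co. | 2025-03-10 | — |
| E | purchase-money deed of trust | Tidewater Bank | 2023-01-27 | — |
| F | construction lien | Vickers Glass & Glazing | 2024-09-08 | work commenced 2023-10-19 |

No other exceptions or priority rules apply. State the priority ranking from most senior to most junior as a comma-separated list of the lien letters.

First, effective dates: E relates back to the deed date 2023-01-19; F relates back to 2023-10-19 (work commenced).
C is a condominium assessment lien, so it outranks all other liens regardless of date.
The other liens, earliest effective date first: E (2023-01-19), F (2023-10-19), B (2023-10-31), A (2024-11-17), D (2025-03-10).
E would otherwise be senior to D, so under the subordination agreement E and D exchange positions.

C, D, F, B, A, E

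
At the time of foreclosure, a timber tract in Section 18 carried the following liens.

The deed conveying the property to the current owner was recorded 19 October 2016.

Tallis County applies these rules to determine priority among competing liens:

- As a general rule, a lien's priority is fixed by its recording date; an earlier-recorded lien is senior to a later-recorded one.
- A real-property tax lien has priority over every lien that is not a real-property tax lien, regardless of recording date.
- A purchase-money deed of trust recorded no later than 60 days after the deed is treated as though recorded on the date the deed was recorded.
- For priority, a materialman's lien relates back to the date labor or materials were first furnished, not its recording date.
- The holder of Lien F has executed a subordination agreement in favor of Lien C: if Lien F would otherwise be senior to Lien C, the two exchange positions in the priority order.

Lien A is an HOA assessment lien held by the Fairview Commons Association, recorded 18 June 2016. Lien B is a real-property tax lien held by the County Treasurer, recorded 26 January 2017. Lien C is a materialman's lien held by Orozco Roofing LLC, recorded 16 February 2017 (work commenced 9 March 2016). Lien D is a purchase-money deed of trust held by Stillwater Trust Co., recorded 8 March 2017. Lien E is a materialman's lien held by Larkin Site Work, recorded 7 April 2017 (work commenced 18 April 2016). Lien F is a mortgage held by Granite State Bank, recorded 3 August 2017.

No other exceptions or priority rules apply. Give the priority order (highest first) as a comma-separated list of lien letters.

B, C, E, A, D, F

Adjusting effective dates: C relates back to 9 March 2016 (work commenced); D was recorded 140 days after the deed — beyond 60 days — so no relation-back applies; E is treated as recorded 18 April 2016, the work-commencement date.
B, as a real-property tax lien, has superpriority and ranks first.
Ordering the rest by effective date: C (9 March 2016), E (18 April 2016), A (18 June 2016), D (8 March 2017), F (3 August 2017).
F is already junior to C, so the subordination agreement changes nothing.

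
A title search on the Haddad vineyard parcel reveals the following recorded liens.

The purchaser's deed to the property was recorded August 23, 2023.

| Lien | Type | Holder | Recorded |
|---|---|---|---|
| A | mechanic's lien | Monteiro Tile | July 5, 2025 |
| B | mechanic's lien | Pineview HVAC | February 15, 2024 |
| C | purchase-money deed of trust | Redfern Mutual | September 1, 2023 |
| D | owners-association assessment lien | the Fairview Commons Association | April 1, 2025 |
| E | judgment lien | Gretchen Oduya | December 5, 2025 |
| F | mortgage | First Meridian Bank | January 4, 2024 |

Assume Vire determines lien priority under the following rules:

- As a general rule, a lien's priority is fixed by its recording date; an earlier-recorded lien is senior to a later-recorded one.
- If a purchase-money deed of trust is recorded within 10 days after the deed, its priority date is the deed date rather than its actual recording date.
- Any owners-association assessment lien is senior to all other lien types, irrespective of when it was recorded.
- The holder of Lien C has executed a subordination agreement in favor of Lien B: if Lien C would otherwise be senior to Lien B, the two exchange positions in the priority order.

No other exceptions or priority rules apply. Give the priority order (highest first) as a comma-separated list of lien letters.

Adjusting effective dates: C's effective date is the deed date, August 23, 2023.
D, as an owners-association assessment lien, has superpriority and ranks first.
The other liens, earliest effective date first: C (August 23, 2023), F (January 4, 2024), B (February 15, 2024), A (July 5, 2025), E (December 5, 2025).
The subordination applies — C was senior to B — so C and B swap.

D, B, F, C, A, E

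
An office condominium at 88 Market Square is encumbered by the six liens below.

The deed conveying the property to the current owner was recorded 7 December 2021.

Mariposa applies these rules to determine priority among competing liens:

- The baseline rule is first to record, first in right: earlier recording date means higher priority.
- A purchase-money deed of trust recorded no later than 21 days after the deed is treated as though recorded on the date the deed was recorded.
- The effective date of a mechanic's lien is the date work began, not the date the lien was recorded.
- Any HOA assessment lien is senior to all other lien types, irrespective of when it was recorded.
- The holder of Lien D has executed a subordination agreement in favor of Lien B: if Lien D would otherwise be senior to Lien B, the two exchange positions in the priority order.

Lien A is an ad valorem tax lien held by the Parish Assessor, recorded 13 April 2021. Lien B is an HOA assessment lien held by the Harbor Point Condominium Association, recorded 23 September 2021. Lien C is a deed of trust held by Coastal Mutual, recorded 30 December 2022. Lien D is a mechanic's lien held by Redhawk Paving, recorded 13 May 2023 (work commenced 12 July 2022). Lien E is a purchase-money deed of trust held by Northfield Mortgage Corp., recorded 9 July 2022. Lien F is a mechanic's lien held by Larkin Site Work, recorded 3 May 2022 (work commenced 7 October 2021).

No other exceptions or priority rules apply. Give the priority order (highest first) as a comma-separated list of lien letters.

First, effective dates: D's effective date is 12 July 2022, when work began; E was recorded 214 days after the deed — beyond 21 days — so no relation-back applies; F's effective date is 7 October 2021, when work began.
B is an HOA assessment lien and takes priority over every other lien.
Among the remaining liens, by effective date: A (13 April 2021), F (7 October 2021), E (9 July 2022), D (12 July 2022), C (30 December 2022).
Since D is not senior to B, the subordination leaves the order unchanged.

B, A, F, E, D, C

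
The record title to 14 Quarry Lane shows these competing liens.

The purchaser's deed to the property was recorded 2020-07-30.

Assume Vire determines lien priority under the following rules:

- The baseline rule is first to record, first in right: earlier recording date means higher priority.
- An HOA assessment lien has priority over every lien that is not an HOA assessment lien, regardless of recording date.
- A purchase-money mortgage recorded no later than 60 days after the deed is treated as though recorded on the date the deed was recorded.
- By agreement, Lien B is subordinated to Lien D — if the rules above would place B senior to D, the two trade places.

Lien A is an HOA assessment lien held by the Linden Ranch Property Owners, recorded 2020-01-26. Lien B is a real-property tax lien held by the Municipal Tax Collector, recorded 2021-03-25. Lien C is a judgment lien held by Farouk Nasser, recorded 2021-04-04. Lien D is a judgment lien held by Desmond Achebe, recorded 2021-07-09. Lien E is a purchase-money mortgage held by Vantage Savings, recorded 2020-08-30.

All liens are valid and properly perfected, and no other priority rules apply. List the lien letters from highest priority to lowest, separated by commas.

A, E, D, C, B

Effective dates: E's effective date is the deed date, 2020-07-30.
A, as an HOA assessment lien, has superpriority and ranks first.
Among the remaining liens, by effective date: E (2020-07-30), B (2021-03-25), C (2021-04-04), D (2021-07-09).
B would otherwise be senior to D, so under the subordination agreement B and D exchange positions.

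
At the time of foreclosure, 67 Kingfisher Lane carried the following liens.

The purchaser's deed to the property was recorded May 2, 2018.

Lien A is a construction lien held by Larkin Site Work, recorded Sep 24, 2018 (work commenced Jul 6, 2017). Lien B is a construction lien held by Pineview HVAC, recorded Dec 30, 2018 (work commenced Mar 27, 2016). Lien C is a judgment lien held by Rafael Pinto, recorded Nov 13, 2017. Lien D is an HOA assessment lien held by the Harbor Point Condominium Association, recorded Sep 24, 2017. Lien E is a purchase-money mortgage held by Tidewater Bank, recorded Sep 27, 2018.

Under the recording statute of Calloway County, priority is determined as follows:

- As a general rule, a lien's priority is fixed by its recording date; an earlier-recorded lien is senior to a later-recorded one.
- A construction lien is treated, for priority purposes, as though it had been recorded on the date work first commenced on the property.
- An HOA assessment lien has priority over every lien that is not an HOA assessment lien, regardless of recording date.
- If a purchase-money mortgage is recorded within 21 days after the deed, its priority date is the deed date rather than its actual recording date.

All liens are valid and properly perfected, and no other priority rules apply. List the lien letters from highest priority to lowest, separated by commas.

Effective dates after the stated exceptions: A is treated as recorded Jul 6, 2017, the work-commencement date; B's effective date is Mar 27, 2016, when work began; E was recorded 148 days after the deed — beyond 21 days — so no relation-back applies.
As an HOA assessment lien, D is senior to every other lien.
Among the remaining liens, by effective date: B (Mar 27, 2016), A (Jul 6, 2017), C (Nov 13, 2017), E (Sep 27, 2018).

D, B, A, C, E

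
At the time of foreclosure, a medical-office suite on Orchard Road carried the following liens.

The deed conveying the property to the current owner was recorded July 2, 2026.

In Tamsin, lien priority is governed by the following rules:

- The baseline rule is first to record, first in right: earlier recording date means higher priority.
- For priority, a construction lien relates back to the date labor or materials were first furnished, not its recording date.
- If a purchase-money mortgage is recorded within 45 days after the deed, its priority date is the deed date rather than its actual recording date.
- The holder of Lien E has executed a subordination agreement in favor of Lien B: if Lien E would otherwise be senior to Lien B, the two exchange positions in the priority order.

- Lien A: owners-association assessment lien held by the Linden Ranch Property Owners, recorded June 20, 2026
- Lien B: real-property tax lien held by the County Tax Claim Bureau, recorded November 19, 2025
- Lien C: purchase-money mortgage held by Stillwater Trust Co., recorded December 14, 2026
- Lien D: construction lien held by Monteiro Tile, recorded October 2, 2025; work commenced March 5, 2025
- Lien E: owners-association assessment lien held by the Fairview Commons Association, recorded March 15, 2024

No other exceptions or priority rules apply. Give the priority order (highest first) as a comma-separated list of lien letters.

Effective dates: C missed the 45-day window (165 days after the deed), so its recording date stands; D's effective date is March 5, 2025, when work began.
Ordering by effective date: E (March 15, 2024), D (March 5, 2025), B (November 19, 2025), A (June 20, 2026), C (December 14, 2026).
E would otherwise be senior to B, so under the subordination agreement E and B exchange positions.

B, D, E, A, C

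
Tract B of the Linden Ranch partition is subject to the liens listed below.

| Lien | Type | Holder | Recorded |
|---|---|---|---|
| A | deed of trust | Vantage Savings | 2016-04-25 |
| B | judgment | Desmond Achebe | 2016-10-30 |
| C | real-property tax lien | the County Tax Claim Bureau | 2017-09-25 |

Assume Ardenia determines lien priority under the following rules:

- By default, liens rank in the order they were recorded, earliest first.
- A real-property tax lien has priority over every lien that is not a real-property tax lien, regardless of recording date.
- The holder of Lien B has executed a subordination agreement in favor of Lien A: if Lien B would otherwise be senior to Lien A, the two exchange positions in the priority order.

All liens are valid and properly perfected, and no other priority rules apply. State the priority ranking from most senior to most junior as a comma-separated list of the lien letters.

C, A, B

As a real-property tax lien, C is senior to every other lien.
Among the remaining liens, by effective date: A (2016-04-25), B (2016-10-30).
B is already junior to A, so the subordination agreement changes nothing.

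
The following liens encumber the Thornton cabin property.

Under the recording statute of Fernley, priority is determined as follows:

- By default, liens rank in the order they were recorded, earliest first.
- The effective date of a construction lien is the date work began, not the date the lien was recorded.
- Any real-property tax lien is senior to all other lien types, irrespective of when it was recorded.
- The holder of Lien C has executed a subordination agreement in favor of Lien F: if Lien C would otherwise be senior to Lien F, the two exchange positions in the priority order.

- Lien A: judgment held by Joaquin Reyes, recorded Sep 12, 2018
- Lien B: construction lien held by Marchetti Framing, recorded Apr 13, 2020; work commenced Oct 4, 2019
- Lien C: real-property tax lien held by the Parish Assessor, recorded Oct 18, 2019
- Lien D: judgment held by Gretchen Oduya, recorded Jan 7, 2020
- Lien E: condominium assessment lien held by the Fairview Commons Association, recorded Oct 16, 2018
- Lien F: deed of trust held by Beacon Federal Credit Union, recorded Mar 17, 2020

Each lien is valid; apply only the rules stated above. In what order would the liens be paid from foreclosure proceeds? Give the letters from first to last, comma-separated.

Effective dates: B's effective date is Oct 4, 2019, when work began.
C is a real-property tax lien and takes priority over every other lien.
Remaining liens by effective date: A (Sep 12, 2018), E (Oct 16, 2018), B (Oct 4, 2019), D (Jan 7, 2020), F (Mar 17, 2020).
Because C would otherwise rank above F, the subordination swaps them.

F, A, E, B, D, C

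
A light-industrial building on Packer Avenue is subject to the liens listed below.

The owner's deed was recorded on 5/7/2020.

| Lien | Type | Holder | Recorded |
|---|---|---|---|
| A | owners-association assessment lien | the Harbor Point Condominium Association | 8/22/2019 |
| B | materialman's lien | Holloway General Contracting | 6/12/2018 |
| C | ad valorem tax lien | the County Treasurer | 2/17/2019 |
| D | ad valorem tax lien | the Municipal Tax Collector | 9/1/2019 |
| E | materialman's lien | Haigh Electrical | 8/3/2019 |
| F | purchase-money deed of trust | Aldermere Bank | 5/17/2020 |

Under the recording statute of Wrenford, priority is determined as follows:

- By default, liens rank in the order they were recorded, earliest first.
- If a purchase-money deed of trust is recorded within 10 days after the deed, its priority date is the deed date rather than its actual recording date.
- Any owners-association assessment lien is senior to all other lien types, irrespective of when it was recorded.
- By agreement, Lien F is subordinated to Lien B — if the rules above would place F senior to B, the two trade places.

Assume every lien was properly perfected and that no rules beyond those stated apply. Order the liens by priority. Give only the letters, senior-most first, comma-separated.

A, B, C, E, D, F

Effective dates: F relates back to the deed date 5/7/2020.
A is an owners-association assessment lien and takes priority over every other lien.
The other liens, earliest effective date first: B (6/12/2018), C (2/17/2019), E (8/3/2019), D (9/1/2019), F (5/7/2020).
F already ranks below B; the subordination has no effect.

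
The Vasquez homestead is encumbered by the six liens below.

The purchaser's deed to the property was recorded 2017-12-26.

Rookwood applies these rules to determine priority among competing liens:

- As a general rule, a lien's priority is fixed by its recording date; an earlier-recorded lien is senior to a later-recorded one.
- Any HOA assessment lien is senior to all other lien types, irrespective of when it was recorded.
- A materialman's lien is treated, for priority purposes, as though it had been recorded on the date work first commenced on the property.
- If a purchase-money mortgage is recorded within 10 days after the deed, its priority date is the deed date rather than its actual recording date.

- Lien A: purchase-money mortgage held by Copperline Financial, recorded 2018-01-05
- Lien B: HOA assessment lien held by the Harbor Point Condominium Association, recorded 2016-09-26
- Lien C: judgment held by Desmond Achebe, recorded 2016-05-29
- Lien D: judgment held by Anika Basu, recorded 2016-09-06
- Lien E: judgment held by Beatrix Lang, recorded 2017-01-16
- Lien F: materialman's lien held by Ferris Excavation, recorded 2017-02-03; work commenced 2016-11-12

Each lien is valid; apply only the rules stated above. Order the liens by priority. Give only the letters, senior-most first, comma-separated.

B, C, D, F, E, A

Adjusting effective dates: A was recorded within the 10-day window, so its effective date is the deed date 2017-12-26; F relates back to 2016-11-12 (work commenced).
As an HOA assessment lien, B is senior to every other lien.
Among the remaining liens, by effective date: C (2016-05-29), D (2016-09-06), F (2016-11-12), E (2017-01-16), A (2017-12-26).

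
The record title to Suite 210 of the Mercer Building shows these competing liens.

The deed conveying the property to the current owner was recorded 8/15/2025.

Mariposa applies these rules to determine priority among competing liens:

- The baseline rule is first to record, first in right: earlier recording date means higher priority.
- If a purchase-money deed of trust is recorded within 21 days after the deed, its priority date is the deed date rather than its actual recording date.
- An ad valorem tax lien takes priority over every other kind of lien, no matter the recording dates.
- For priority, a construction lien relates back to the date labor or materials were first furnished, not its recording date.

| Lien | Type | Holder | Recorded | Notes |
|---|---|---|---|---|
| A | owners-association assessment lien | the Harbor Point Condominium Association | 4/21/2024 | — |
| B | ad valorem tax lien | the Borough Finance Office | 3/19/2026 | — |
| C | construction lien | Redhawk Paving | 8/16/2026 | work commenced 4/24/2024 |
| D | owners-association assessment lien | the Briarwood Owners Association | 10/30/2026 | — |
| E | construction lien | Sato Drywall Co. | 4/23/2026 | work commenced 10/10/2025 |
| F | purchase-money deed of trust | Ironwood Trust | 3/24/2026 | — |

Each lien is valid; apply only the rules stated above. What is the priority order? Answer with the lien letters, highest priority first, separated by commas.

B, A, C, E, F, D

Effective dates after the stated exceptions: C's effective date is 4/24/2024, when work began; E's effective date is 10/10/2025, when work began; F was recorded 221 days after the deed — beyond 21 days — so no relation-back applies.
As an ad valorem tax lien, B is senior to every other lien.
Ordering the rest by effective date: A (4/21/2024), C (4/24/2024), E (10/10/2025), F (3/24/2026), D (10/30/2026).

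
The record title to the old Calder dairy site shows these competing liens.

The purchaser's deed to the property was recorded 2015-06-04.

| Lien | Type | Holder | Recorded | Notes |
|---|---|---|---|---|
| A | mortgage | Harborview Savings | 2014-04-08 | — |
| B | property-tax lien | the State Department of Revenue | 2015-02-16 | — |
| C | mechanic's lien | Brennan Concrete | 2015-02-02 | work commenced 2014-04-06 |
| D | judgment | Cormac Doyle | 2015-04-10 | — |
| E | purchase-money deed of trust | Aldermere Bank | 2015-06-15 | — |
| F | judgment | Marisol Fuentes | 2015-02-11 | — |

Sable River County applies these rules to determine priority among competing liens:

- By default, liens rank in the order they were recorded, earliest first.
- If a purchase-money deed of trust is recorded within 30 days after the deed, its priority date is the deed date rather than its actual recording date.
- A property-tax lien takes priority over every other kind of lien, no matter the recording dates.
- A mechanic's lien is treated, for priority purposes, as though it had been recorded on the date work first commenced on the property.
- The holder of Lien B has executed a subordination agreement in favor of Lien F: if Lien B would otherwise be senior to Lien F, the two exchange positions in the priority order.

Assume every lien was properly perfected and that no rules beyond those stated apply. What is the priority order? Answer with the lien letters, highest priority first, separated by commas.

F, C, A, B, D, E

Adjusting effective dates: C's effective date is 2014-04-06, when work began; E was recorded within the 30-day window, so its effective date is the deed date 2015-06-04.
B is a property-tax lien and takes priority over every other lien.
Ordering the rest by effective date: C (2014-04-06), A (2014-04-08), F (2015-02-11), D (2015-04-10), E (2015-06-04).
Because B would otherwise rank above F, the subordination swaps them.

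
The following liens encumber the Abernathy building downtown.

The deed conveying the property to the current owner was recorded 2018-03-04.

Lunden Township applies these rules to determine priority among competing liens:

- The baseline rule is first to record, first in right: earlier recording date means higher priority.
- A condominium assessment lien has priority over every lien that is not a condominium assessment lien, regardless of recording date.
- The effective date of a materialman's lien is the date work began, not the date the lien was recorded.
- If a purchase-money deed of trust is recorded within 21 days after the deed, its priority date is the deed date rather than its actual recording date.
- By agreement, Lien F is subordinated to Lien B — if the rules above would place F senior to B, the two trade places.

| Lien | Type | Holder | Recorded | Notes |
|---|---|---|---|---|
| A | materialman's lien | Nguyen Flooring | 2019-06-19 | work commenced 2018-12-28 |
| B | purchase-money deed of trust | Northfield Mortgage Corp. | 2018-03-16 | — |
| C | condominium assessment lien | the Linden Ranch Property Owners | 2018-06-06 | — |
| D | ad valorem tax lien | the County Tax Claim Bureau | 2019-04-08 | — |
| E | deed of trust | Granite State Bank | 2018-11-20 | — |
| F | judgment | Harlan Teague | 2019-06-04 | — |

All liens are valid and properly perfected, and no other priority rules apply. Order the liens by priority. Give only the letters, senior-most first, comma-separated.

Effective dates after the stated exceptions: A's effective date is 2018-12-28, when work began; B's effective date is the deed date, 2018-03-04.
C is a condominium assessment lien and takes priority over every other lien.
Among the remaining liens, by effective date: B (2018-03-04), E (2018-11-20), A (2018-12-28), D (2019-04-08), F (2019-06-04).
F is already junior to B, so the subordination agreement changes nothing.

C, B, E, A, D, F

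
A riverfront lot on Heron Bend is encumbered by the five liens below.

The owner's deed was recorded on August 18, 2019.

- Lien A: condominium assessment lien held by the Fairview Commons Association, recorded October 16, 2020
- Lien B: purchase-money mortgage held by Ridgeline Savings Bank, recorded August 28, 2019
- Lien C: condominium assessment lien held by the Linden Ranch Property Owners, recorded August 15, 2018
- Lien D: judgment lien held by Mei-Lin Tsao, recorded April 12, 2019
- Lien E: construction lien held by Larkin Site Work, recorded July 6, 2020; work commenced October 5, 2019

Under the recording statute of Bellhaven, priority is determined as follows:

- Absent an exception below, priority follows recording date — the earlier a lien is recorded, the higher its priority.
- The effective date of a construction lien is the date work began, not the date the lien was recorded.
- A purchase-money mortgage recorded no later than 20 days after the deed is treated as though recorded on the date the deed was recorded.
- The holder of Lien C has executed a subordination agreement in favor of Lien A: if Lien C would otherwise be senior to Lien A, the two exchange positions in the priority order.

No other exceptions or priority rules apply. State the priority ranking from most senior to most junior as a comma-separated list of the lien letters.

A, D, B, E, C

Effective dates after the stated exceptions: B's effective date is the deed date, August 18, 2019; E is treated as recorded October 5, 2019, the work-commencement date.
By effective date: C (August 15, 2018), D (April 12, 2019), B (August 18, 2019), E (October 5, 2019), A (October 16, 2020).
C is senior to A before the subordination, so the two trade places.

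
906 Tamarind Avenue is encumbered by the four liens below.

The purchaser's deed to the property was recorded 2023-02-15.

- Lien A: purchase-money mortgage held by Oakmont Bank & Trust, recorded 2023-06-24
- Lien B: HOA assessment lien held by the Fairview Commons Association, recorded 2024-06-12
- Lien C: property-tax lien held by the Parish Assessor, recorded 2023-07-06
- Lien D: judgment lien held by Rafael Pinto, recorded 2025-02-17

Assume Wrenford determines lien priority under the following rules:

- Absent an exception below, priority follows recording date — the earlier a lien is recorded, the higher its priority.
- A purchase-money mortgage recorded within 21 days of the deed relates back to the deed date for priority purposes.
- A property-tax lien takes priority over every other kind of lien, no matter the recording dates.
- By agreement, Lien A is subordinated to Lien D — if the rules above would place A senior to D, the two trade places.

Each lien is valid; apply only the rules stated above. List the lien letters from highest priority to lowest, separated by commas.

C, D, B, A

Effective dates after the stated exceptions: A was recorded 129 days after the deed — beyond 21 days — so no relation-back applies.
As a property-tax lien, C is senior to every other lien.
Ordering the rest by effective date: A (2023-06-24), B (2024-06-12), D (2025-02-17).
A is senior to D before the subordination, so the two trade places.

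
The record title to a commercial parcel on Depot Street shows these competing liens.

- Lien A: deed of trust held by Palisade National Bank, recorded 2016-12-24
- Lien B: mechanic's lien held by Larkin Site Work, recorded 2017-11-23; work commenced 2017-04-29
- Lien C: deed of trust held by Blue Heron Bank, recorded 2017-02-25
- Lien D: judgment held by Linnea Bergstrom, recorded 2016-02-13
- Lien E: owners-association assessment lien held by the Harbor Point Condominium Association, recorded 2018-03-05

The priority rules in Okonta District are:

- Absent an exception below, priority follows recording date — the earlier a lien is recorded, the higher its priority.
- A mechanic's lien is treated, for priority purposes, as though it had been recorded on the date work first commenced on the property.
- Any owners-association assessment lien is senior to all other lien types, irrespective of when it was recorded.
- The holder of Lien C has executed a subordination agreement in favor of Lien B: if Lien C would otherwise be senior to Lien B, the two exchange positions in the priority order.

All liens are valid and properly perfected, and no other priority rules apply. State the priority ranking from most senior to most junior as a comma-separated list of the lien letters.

E, D, A, B, C

Effective dates: B is treated as recorded 2017-04-29, the work-commencement date.
E is an owners-association assessment lien, so it outranks all other liens regardless of date.
Remaining liens by effective date: D (2016-02-13), A (2016-12-24), C (2017-02-25), B (2017-04-29).
Because C would otherwise rank above B, the subordination swaps them.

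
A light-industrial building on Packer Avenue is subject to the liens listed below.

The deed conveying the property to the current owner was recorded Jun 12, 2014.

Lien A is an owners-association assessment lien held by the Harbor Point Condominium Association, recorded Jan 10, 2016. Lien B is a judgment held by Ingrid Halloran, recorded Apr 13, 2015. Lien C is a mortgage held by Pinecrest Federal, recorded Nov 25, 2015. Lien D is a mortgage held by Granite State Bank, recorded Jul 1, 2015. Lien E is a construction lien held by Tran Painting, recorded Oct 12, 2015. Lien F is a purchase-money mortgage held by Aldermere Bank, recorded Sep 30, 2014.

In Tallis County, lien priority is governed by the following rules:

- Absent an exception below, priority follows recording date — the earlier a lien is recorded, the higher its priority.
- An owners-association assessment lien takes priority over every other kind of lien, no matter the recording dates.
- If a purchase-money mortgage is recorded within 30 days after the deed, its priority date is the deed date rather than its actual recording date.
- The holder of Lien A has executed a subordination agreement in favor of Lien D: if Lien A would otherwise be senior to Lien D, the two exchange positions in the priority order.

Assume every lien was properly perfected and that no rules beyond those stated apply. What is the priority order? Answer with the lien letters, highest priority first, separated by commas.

Effective dates: F was recorded 110 days after the deed — beyond 30 days — so no relation-back applies.
A is an owners-association assessment lien, so it outranks all other liens regardless of date.
Among the remaining liens, by effective date: F (Sep 30, 2014), B (Apr 13, 2015), D (Jul 1, 2015), E (Oct 12, 2015), C (Nov 25, 2015).
A is senior to D before the subordination, so the two trade places.

D, F, B, A, E, C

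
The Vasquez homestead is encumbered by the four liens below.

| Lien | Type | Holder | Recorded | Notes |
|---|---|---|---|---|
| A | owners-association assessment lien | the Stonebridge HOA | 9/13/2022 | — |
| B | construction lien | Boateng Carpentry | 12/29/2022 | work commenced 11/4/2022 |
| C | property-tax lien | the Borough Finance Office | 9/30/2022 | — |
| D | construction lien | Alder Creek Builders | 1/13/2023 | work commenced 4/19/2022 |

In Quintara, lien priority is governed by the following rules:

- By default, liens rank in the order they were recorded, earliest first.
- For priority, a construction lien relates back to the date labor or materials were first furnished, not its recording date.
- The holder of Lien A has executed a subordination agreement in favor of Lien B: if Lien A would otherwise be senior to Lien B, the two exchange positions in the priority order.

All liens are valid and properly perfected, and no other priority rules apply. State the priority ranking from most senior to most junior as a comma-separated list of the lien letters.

D, B, C, A

Adjusting effective dates: B's effective date is 11/4/2022, when work began; D relates back to 4/19/2022 (work commenced).
Sorted by effective date: D (4/19/2022), A (9/13/2022), C (9/30/2022), B (11/4/2022).
The subordination applies — A was senior to B — so A and B swap.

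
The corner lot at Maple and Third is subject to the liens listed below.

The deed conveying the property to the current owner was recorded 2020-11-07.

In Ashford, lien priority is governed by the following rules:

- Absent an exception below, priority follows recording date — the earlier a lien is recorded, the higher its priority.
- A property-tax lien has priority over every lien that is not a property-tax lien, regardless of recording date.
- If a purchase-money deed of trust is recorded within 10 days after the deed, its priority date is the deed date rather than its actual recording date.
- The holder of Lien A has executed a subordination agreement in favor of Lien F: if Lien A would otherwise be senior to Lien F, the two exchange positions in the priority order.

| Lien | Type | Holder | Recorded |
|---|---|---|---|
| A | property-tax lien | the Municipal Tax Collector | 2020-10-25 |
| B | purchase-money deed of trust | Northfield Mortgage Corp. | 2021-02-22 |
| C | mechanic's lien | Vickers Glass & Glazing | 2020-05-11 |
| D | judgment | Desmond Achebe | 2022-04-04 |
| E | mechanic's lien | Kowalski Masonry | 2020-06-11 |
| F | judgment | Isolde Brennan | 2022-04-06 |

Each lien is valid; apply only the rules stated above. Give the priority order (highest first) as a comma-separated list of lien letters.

Adjusting effective dates: B was recorded 107 days after the deed — beyond 10 days — so no relation-back applies.
A is a property-tax lien, so it outranks all other liens regardless of date.
Among the remaining liens, by effective date: C (2020-05-11), E (2020-06-11), B (2021-02-22), D (2022-04-04), F (2022-04-06).
A would otherwise be senior to F, so under the subordination agreement A and F exchange positions.

F, C, E, B, D, A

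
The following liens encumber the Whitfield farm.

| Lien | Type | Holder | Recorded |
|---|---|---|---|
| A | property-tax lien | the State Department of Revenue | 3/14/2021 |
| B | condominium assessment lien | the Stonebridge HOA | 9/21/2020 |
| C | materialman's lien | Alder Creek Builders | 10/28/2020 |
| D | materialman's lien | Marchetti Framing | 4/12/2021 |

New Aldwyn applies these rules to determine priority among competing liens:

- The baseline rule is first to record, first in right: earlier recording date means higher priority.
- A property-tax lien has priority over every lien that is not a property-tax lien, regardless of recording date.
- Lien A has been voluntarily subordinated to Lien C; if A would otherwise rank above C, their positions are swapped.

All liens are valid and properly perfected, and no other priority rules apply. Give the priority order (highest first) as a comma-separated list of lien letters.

C, B, A, D

A, as a property-tax lien, has superpriority and ranks first.
Among the remaining liens, by effective date: B (9/21/2020), C (10/28/2020), D (4/12/2021).
A is senior to C before the subordination, so the two trade places.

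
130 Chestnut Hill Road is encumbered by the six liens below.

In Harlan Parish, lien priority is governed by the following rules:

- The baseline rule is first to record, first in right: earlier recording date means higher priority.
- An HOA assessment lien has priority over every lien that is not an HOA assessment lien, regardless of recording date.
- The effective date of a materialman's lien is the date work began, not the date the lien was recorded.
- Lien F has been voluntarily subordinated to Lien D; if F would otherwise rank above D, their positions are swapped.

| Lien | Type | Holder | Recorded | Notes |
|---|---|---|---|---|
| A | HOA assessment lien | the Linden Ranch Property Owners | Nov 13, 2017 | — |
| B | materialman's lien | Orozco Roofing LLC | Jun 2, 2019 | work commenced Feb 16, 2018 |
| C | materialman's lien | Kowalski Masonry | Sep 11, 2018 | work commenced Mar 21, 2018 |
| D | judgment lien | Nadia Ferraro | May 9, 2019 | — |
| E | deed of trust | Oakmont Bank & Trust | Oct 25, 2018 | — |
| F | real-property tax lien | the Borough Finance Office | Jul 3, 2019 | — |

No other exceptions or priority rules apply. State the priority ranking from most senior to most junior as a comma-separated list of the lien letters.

A, B, C, E, D, F

Effective dates: B is treated as recorded Feb 16, 2018, the work-commencement date; C is treated as recorded Mar 21, 2018, the work-commencement date.
As an HOA assessment lien, A is senior to every other lien.
Ordering the rest by effective date: B (Feb 16, 2018), C (Mar 21, 2018), E (Oct 25, 2018), D (May 9, 2019), F (Jul 3, 2019).
F already ranks below D; the subordination has no effect.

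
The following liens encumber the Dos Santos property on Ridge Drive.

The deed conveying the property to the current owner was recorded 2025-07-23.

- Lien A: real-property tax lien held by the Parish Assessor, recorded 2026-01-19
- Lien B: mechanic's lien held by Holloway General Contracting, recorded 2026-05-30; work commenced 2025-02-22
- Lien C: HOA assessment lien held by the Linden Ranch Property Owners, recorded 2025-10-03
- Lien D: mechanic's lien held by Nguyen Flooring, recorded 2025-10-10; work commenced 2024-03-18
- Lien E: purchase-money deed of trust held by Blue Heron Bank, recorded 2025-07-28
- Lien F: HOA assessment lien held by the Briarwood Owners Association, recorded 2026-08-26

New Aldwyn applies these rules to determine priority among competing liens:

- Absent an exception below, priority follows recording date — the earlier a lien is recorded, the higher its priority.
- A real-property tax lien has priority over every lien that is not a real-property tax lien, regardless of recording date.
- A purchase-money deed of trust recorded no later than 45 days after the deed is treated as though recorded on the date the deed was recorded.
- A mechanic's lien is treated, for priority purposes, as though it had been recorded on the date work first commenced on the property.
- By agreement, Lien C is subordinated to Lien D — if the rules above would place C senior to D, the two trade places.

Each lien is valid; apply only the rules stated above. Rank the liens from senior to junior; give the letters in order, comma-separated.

Effective dates: B is treated as recorded 2025-02-22, the work-commencement date; D relates back to 2024-03-18 (work commenced); E was recorded within the 45-day window, so its effective date is the deed date 2025-07-23.
A is a real-property tax lien and takes priority over every other lien.
Remaining liens by effective date: D (2024-03-18), B (2025-02-22), E (2025-07-23), C (2025-10-03), F (2026-08-26).
C already ranks below D; the subordination has no effect.

A, D, B, E, C, F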